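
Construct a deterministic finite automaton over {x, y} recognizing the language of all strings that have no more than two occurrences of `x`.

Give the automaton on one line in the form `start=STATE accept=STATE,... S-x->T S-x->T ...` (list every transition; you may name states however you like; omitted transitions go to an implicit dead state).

Only the number of `x`s matters, and only up to 3. Make a chain q0 → q1 → q2 → q3 advanced by each `x` (with q3 absorbing); every other symbol self-loops. The accepting set is {q0, q1, q2}.
With 4 states:
        x   y  
>* q0   q1  q0 
 * q1   q2  q1 
 * q2   q3  q2 
   q3   q3  q3 
(> = start, * = accepting)

start=q0 accept=q0,q1,q2 q0-x->q1 q0-y->q0 q1-x->q2 q1-y->q1 q2-x->q3 q2-y->q2 q3-x->q3 q3-y->q3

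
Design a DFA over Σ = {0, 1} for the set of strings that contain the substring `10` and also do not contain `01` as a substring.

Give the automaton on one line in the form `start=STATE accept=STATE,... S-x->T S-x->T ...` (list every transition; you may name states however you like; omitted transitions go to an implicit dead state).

Handle the two conditions separately and then intersect. One (3 states) tracks whether and how much of `10` has been seen; the other (3 states) tracks partial matches of the forbidden pattern `01`. Each combined state is a pair, one component from each; accept when both components accept. Equivalent product states are then merged.
A 4-state machine:
        0   1  
>  S0   S1  S2 
   S1   S1  S1 
   S2   S3  S2 
 * S3   S3  S1 
(> = start, * = accepting)

start=S0 accept=S3 S0-0->S1 S0-1->S2 S1-0->S1 S1-1->S1 S2-0->S3 S2-1->S2 S3-0->S3 S3-1->S1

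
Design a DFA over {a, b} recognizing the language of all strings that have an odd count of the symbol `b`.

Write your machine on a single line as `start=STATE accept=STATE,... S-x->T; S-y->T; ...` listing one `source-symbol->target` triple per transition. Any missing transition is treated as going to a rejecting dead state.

start=S0; accept=S1; S0-a->S0; S0-b->S1; S1-a->S1; S1-b->S0

The only thing that matters is how many `b`s have appeared, reduced mod 2. Use one state per residue: S0 for 0, …, S1 for 1. Reading `b` moves to the next residue; anything else stays put. S1 is accepting.
With 2 states:
        a   b  
>  S0   S0  S1 
 * S1   S1  S0 
(> = start, * = accepting)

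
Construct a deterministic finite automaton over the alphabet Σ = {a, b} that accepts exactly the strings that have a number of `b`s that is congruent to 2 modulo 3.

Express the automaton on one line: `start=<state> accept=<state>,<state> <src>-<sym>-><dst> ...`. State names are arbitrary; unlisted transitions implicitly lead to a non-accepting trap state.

start=s0 accept=s2 s0-a->s0 s0-b->s1 s1-a->s1 s1-b->s2 s2-a->s2 s2-b->s0

The only thing that matters is how many `b`s have appeared, reduced mod 3. Use one state per residue: s0 for 0, …, s2 for 2. Reading `b` moves to the next residue; anything else stays put. s2 is accepting.
3 states suffice.
        a   b  
>  s0   s0  s1 
   s1   s1  s2 
 * s2   s2  s0 
(> = start, * = accepting)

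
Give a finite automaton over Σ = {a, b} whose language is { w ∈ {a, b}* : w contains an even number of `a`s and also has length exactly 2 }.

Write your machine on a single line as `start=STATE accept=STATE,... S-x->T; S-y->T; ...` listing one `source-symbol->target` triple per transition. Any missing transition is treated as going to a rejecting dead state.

Run two small machines in parallel and take their product. One (2 states) tracks the count of `a`s modulo 2; the other (4 states) tracks the input length, saturating at 3. Each combined state is a pair, one component from each; accept when both components accept. After merging equivalent states the machine shrinks.
A 5-state machine:
        a   b  
>  s0   s1  s2 
   s1   s3  s4 
   s2   s4  s3 
 * s3   s4  s4 
   s4   s4  s4 
(> = start, * = accepting)

start=s0; accept=s3; s0-a->s1; s0-b->s2; s1-a->s3; s1-b->s4; s2-a->s4; s2-b->s3; s3-a->s4; s3-b->s4; s4-a->s4; s4-b->s4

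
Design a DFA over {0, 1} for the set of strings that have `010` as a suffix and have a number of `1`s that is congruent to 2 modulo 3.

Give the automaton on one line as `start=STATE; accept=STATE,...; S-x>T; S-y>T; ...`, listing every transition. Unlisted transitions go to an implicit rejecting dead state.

start=A; accept=J; A-0>B; A-1>C; B-0>B; B-1>D; C-0>E; C-1>F; D-0>G; D-1>F; E-0>E; E-1>H; F-0>I; F-1>A; G-0>E; G-1>H; H-0>J; H-1>A; I-0>I; I-1>K; J-0>I; J-1>K; K-0>L; K-1>C; L-0>B; L-1>D

Handle the two conditions separately and then intersect. The first has 4 states tracking how much of the suffix `010` has currently been matched; the second has 3 states tracking the count of `1`s modulo 3. A product state is a pair (one from each), accepting exactly when both do.
With 12 states:
       0  1 
>  A   B  C 
   B   B  D 
   C   E  F 
   D   G  F 
   E   E  H 
   F   I  A 
   G   E  H 
   H   J  A 
   I   I  K 
 * J   I  K 
   K   L  C 
   L   B  D 
(> = start, * = accepting)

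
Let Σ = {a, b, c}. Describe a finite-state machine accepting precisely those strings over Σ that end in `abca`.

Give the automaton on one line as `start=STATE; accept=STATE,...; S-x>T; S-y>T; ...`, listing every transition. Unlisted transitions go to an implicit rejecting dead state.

start=S0; accept=S4; S0-a>S1; S0-b>S0; S0-c>S0; S1-a>S1; S1-b>S2; S1-c>S0; S2-a>S1; S2-b>S0; S2-c>S3; S3-a>S4; S3-b>S0; S3-c>S0; S4-a>S1; S4-b>S2; S4-c>S0

Let each state record the length of the longest suffix of the input read so far that is also a prefix of `abca`. S1 means the last symbol is `a`; S2 means the last 2 symbols are `ab`; S3 means the last 3 symbols are `abc`; S4 means the last 4 symbols are `abca`. Accept only at S4, where the string currently ends in `abca`.
5 states suffice.
        a   b   c  
>  S0   S1  S0  S0 
   S1   S1  S2  S0 
   S2   S1  S0  S3 
   S3   S4  S0  S0 
 * S4   S1  S2  S0 
(> = start, * = accepting)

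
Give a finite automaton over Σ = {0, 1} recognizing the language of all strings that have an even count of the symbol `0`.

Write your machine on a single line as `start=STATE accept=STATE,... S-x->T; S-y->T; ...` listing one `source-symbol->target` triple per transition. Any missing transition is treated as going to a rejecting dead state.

start=A; accept=A; A-0->B; A-1->A; B-0->A; B-1->B

The only thing that matters is how many `0`s have appeared, reduced mod 2. Use one state per residue: A for 0, …, B for 1. Reading `0` moves to the next residue; anything else stays put. A is accepting.
With 2 states:
       0  1 
>* A   B  A 
   B   A  B 
(> = start, * = accepting)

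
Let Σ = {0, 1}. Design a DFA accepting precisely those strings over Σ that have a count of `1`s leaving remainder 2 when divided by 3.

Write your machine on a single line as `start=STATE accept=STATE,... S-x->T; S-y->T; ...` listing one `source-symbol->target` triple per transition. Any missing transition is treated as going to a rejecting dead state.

Keep the running count of `1`s modulo 3: each `1` advances along the cycle q0 → q1 → q2 → q0 while other symbols loop. Accept at q2.
A 3-state machine:
        0   1  
>  q0   q0  q1 
   q1   q1  q2 
 * q2   q2  q0 
(> = start, * = accepting)

start=q0; accept=q2; q0-0->q0; q0-1->q1; q1-0->q1; q1-1->q2; q2-0->q2; q2-1->q0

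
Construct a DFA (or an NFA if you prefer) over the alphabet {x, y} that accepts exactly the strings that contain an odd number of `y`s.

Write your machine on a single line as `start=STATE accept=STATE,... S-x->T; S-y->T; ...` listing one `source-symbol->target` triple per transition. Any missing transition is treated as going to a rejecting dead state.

start=A; accept=B; A-x->A; A-y->B; B-x->B; B-y->A

Keep the running count of `y`s modulo 2: each `y` advances along the cycle A → B → A while other symbols loop. Accept at B.
       x  y 
>  A   A  B 
 * B   B  A 
(> = start, * = accepting)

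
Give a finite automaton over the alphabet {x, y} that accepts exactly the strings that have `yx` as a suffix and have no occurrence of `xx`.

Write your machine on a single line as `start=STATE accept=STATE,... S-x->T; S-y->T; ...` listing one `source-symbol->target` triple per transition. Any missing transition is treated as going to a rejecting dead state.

Run two small machines in parallel and take their product. The first has 3 states tracking how much of the suffix `yx` has currently been matched; the second has 3 states tracking partial matches of the forbidden pattern `xx`. A product state is a pair (one from each), accepting exactly when both do.
A 7-state machine:
       x  y 
>  A   B  C 
   B   D  C 
   C   E  C 
   D   D  F 
 * E   D  C 
   F   G  F 
   G   D  F 
(> = start, * = accepting)

start=A; accept=E; A-x->B; A-y->C; B-x->D; B-y->C; C-x->E; C-y->C; D-x->D; D-y->F; E-x->D; E-y->C; F-x->G; F-y->F; G-x->D; G-y->F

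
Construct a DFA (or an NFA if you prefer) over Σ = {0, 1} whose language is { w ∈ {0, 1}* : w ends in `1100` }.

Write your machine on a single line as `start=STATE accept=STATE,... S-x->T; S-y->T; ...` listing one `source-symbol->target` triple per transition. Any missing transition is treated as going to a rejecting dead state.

Let each state record the length of the longest suffix of the input read so far that is also a prefix of `1100`. s1 means the last symbol is `1`; s2 means the last 2 symbols are `11`; s3 means the last 3 symbols are `110`; s4 means the last 4 symbols are `1100`. Accept only at s4, where the string currently ends in `1100`.
With 5 states:
        0   1  
>  s0   s0  s1 
   s1   s0  s2 
   s2   s3  s2 
   s3   s4  s1 
 * s4   s0  s1 
(> = start, * = accepting)

start=s0; accept=s4; s0-0->s0; s0-1->s1; s1-0->s0; s1-1->s2; s2-0->s3; s2-1->s2; s3-0->s4; s3-1->s1; s4-0->s0; s4-1->s1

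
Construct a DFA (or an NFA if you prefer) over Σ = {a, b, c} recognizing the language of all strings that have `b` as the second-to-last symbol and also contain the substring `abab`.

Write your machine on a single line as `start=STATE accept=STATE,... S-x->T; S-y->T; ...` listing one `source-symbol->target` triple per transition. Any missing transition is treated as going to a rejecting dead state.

start=q0; accept=q5,q6; q0-a->q1; q0-b->q0; q0-c->q0; q1-a->q1; q1-b->q2; q1-c->q0; q2-a->q3; q2-b->q0; q2-c->q0; q3-a->q1; q3-b->q4; q3-c->q0; q4-a->q5; q4-b->q6; q4-c->q5; q5-a->q7; q5-b->q4; q5-c->q7; q6-a->q5; q6-b->q6; q6-c->q5; q7-a->q7; q7-b->q4; q7-c->q7

Build one automaton per condition and run them in lockstep. One (13 states) tracks the last 2 symbols read; the other (5 states) tracks whether and how much of `abab` has been seen. Each combined state is a pair, one component from each; accept when both components accept. Minimizing collapses redundant product states.
        a   b   c  
>  q0   q1  q0  q0 
   q1   q1  q2  q0 
   q2   q3  q0  q0 
   q3   q1  q4  q0 
   q4   q5  q6  q5 
 * q5   q7  q4  q7 
 * q6   q5  q6  q5 
   q7   q7  q4  q7 
(> = start, * = accepting)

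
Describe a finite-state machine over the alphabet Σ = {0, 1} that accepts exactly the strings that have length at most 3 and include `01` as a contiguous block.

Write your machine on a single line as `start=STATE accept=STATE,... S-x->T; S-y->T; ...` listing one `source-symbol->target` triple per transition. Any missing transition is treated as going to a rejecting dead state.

start=s0; accept=s4,s7; s0-0->s1; s0-1->s2; s1-0->s3; s1-1->s4; s2-0->s3; s2-1->s5; s3-0->s6; s3-1->s7; s4-0->s7; s4-1->s7; s5-0->s6; s5-1->s8; s6-0->s9; s6-1->s10; s7-0->s10; s7-1->s10; s8-0->s9; s8-1->s11; s9-0->s9; s9-1->s10; s10-0->s10; s10-1->s10; s11-0->s9; s11-1->s11

Handle the two conditions separately and then intersect. One (5 states) tracks the input length, saturating at 4; the other (3 states) tracks whether and how much of `01` has been seen. Each combined state is a pair, one component from each; accept when both components accept.
          0    1  
>  s0     s1   s2 
   s1     s3   s4 
   s2     s3   s5 
   s3     s6   s7 
 * s4     s7   s7 
   s5     s6   s8 
   s6     s9  s10 
 * s7    s10  s10 
   s8     s9  s11 
   s9     s9  s10 
   s10   s10  s10 
   s11    s9  s11 
(> = start, * = accepting)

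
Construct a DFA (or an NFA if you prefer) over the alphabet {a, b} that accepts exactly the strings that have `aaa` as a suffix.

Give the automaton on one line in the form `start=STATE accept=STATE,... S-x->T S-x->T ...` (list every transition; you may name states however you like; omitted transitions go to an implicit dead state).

start=q0 accept=q3 q0-a->q1 q0-b->q0 q1-a->q2 q1-b->q0 q2-a->q3 q2-b->q0 q3-a->q3 q3-b->q0

Remember how much of `aaa` the current input suffix matches. State q0 means no match yet; q1 means the last symbol is `a`; q2 means the last 2 symbols are `aa`; q3 means the last 3 symbols are `aaa`. Only q3 accepts. On a mismatch, fall back to the longest proper suffix that is still a prefix of `aaa`.
With 4 states:
        a   b  
>  q0   q1  q0 
   q1   q2  q0 
   q2   q3  q0 
 * q3   q3  q0 
(> = start, * = accepting)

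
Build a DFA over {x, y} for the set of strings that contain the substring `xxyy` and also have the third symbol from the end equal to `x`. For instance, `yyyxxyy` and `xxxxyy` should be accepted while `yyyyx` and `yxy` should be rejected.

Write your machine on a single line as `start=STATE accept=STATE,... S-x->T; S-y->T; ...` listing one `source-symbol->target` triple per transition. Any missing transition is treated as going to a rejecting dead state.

start=S0; accept=S4,S9,S10,S11; S0-x->S1; S0-y->S0; S1-x->S2; S1-y->S0; S2-x->S2; S2-y->S3; S3-x->S1; S3-y->S4; S4-x->S5; S4-y->S6; S5-x->S7; S5-y->S8; S6-x->S5; S6-y->S6; S7-x->S9; S7-y->S10; S8-x->S11; S8-y->S4; S9-x->S9; S9-y->S10; S10-x->S11; S10-y->S4; S11-x->S7; S11-y->S8

Run two small machines in parallel and take their product. The first has 5 states tracking whether and how much of `xxyy` has been seen; the second has 15 states tracking the last 3 symbols read. A product state is a pair (one from each), accepting exactly when both do. Equivalent product states are then merged.
12 states suffice.
          x    y  
>  S0     S1   S0 
   S1     S2   S0 
   S2     S2   S3 
   S3     S1   S4 
 * S4     S5   S6 
   S5     S7   S8 
   S6     S5   S6 
   S7     S9  S10 
   S8    S11   S4 
 * S9     S9  S10 
 * S10   S11   S4 
 * S11    S7   S8 
(> = start, * = accepting)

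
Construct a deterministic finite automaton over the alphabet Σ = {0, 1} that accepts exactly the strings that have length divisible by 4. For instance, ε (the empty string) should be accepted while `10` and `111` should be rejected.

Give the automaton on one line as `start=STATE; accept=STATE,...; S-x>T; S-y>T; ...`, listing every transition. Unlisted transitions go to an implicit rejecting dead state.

Only the length mod 4 matters, so use a 4-cycle: from any state, every input symbol moves to the next state, wrapping q3 back to q0. Mark q0 accepting.
A 4-state machine:
        0   1  
>* q0   q1  q1 
   q1   q2  q2 
   q2   q3  q3 
   q3   q0  q0 
(> = start, * = accepting)

start=q0; accept=q0; q0-0>q1; q0-1>q1; q1-0>q2; q1-1>q2; q2-0>q3; q2-1>q3; q3-0>q0; q3-1>q0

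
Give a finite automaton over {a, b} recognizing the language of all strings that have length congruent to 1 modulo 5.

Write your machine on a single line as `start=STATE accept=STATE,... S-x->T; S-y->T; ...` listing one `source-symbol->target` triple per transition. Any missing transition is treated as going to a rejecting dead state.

Only the length mod 5 matters, so use a 5-cycle: from any state, every input symbol moves to the next state, wrapping s4 back to s0. Mark s1 accepting.
With 5 states:
        a   b  
>  s0   s1  s1 
 * s1   s2  s2 
   s2   s3  s3 
   s3   s4  s4 
   s4   s0  s0 
(> = start, * = accepting)

start=s0; accept=s1; s0-a->s1; s0-b->s1; s1-a->s2; s1-b->s2; s2-a->s3; s2-b->s3; s3-a->s4; s3-b->s4; s4-a->s0; s4-b->s0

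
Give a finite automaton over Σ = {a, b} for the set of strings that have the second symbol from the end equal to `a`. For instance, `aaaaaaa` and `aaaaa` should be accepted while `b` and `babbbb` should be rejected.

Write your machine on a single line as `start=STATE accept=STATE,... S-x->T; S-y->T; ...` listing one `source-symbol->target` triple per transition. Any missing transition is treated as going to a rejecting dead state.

A DFA must remember the last 2 symbols (since which symbol is second-to-last isn't known until the input ends). Use one state per possible window of the last ≤2 symbols; accept from those whose window starts with `a`.
        a   b  
>  s0   s1  s2 
   s1   s3  s4 
   s2   s5  s6 
 * s3   s3  s4 
 * s4   s5  s6 
   s5   s3  s4 
   s6   s5  s6 
(> = start, * = accepting)

start=s0; accept=s3,s4; s0-a->s1; s0-b->s2; s1-a->s3; s1-b->s4; s2-a->s5; s2-b->s6; s3-a->s3; s3-b->s4; s4-a->s5; s4-b->s6; s5-a->s3; s5-b->s4; s6-a->s5; s6-b->s6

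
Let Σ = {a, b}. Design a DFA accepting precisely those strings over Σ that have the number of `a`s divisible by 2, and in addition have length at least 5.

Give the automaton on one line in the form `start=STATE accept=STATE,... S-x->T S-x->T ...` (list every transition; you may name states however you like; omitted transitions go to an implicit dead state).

start=q0 accept=q9 q0-a->q1 q0-b->q2 q1-a->q3 q1-b->q4 q2-a->q4 q2-b->q3 q3-a->q5 q3-b->q6 q4-a->q6 q4-b->q5 q5-a->q7 q5-b->q8 q6-a->q8 q6-b->q7 q7-a->q8 q7-b->q9 q8-a->q9 q8-b->q8 q9-a->q8 q9-b->q9

Handle the two conditions separately and then intersect. The first has 2 states tracking the count of `a`s modulo 2; the second has 7 states tracking the input length, saturating at 6. A product state is a pair (one from each), accepting exactly when both do. Equivalent product states are then merged.
10 states suffice.
        a   b  
>  q0   q1  q2 
   q1   q3  q4 
   q2   q4  q3 
   q3   q5  q6 
   q4   q6  q5 
   q5   q7  q8 
   q6   q8  q7 
   q7   q8  q9 
   q8   q9  q8 
 * q9   q8  q9 
(> = start, * = accepting)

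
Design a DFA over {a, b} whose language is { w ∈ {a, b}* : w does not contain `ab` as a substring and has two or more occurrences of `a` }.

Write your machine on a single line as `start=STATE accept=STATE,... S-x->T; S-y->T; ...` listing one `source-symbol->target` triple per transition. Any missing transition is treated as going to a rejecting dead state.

Handle the two conditions separately and then intersect. One (3 states) tracks partial matches of the forbidden pattern `ab`; the other (4 states) tracks the count of `a`s, saturating at 3. Each combined state is a pair, one component from each; accept when both components accept.
7 states suffice.
        a   b  
>  q0   q1  q0 
   q1   q2  q3 
 * q2   q4  q5 
   q3   q5  q3 
 * q4   q4  q6 
   q5   q6  q5 
   q6   q6  q6 
(> = start, * = accepting)

start=q0; accept=q2,q4; q0-a->q1; q0-b->q0; q1-a->q2; q1-b->q3; q2-a->q4; q2-b->q5; q3-a->q5; q3-b->q3; q4-a->q4; q4-b->q6; q5-a->q6; q5-b->q5; q6-a->q6; q6-b->q6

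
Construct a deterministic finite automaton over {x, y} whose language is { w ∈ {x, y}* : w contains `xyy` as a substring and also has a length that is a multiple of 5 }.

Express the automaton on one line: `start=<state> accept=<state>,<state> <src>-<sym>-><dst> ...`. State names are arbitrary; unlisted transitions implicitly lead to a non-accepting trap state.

start=S0 accept=S16 S0-x->S1 S0-y->S2 S1-x->S3 S1-y->S4 S2-x->S3 S2-y->S5 S3-x->S6 S3-y->S7 S4-x->S6 S4-y->S8 S5-x->S6 S5-y->S9 S6-x->S10 S6-y->S11 S7-x->S10 S7-y->S12 S8-x->S12 S8-y->S12 S9-x->S10 S9-y->S13 S10-x->S14 S10-y->S15 S11-x->S14 S11-y->S16 S12-x->S16 S12-y->S16 S13-x->S14 S13-y->S0 S14-x->S1 S14-y->S17 S15-x->S1 S15-y->S18 S16-x->S18 S16-y->S18 S17-x->S3 S17-y->S19 S18-x->S19 S18-y->S19 S19-x->S8 S19-y->S8

Build one automaton per condition and run them in lockstep. The first has 4 states tracking whether and how much of `xyy` has been seen; the second has 5 states tracking the input length modulo 5. A product state is a pair (one from each), accepting exactly when both do.
          x    y  
>  S0     S1   S2 
   S1     S3   S4 
   S2     S3   S5 
   S3     S6   S7 
   S4     S6   S8 
   S5     S6   S9 
   S6    S10  S11 
   S7    S10  S12 
   S8    S12  S12 
   S9    S10  S13 
   S10   S14  S15 
   S11   S14  S16 
   S12   S16  S16 
   S13   S14   S0 
   S14    S1  S17 
   S15    S1  S18 
 * S16   S18  S18 
   S17    S3  S19 
   S18   S19  S19 
   S19    S8   S8 
(> = start, * = accepting)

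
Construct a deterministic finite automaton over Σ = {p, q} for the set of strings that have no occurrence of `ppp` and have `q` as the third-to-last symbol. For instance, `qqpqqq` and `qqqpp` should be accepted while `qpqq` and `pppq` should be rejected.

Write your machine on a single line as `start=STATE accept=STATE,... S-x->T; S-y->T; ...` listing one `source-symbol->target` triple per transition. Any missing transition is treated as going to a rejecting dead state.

start=A; accept=H,I,J,K; A-p->B; A-q->C; B-p->D; B-q->C; C-p->E; C-q->F; D-p->G; D-q->C; E-p->H; E-q->I; F-p->J; F-q->K; G-p->G; G-q->G; H-p->G; H-q->C; I-p->E; I-q->F; J-p->H; J-q->I; K-p->J; K-q->K

Build one automaton per condition and run them in lockstep. One (4 states) tracks partial matches of the forbidden pattern `ppp`; the other (15 states) tracks the last 3 symbols read. Each combined state is a pair, one component from each; accept when both components accept. Equivalent product states are then merged.
With 11 states:
       p  q 
>  A   B  C 
   B   D  C 
   C   E  F 
   D   G  C 
   E   H  I 
   F   J  K 
   G   G  G 
 * H   G  C 
 * I   E  F 
 * J   H  I 
 * K   J  K 
(> = start, * = accepting)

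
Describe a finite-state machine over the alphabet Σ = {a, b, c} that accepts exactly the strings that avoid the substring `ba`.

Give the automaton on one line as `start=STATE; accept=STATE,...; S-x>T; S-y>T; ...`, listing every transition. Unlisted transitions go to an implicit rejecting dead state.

start=q0; accept=q0,q1; q0-a>q0; q0-b>q1; q0-c>q0; q1-a>q2; q1-b>q1; q1-c>q0; q2-a>q2; q2-b>q2; q2-c>q2

Track partial matches of the forbidden pattern `ba`. State q2 is a dead state reached once `ba` has occurred; every other state accepts. q0 means no part of `ba` is currently matched.
3 states suffice.
        a   b   c  
>* q0   q0  q1  q0 
 * q1   q2  q1  q0 
   q2   q2  q2  q2 
(> = start, * = accepting)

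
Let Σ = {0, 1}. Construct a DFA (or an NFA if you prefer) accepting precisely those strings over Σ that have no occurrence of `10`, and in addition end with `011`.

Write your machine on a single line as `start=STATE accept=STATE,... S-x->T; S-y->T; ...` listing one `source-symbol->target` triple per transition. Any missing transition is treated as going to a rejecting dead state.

start=q0; accept=q4; q0-0->q1; q0-1->q2; q1-0->q1; q1-1->q3; q2-0->q2; q2-1->q2; q3-0->q2; q3-1->q4; q4-0->q2; q4-1->q2

Handle the two conditions separately and then intersect. One (3 states) tracks partial matches of the forbidden pattern `10`; the other (4 states) tracks how much of the suffix `011` has currently been matched. Each combined state is a pair, one component from each; accept when both components accept. Minimizing collapses redundant product states.
A 5-state machine:
        0   1  
>  q0   q1  q2 
   q1   q1  q3 
   q2   q2  q2 
   q3   q2  q4 
 * q4   q2  q2 
(> = start, * = accepting)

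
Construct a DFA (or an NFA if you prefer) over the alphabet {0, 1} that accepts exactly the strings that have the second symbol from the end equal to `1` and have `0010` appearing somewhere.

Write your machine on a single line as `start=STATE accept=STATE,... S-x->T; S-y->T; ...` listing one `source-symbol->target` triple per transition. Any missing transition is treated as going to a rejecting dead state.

Build one automaton per condition and run them in lockstep. The first has 7 states tracking the last 2 symbols read; the second has 5 states tracking whether and how much of `0010` has been seen. A product state is a pair (one from each), accepting exactly when both do. Minimizing collapses redundant product states.
8 states suffice.
        0   1  
>  S0   S1  S0 
   S1   S2  S0 
   S2   S2  S3 
   S3   S4  S0 
 * S4   S5  S6 
   S5   S5  S6 
   S6   S4  S7 
 * S7   S4  S7 
(> = start, * = accepting)

start=S0; accept=S4,S7; S0-0->S1; S0-1->S0; S1-0->S2; S1-1->S0; S2-0->S2; S2-1->S3; S3-0->S4; S3-1->S0; S4-0->S5; S4-1->S6; S5-0->S5; S5-1->S6; S6-0->S4; S6-1->S7; S7-0->S4; S7-1->S7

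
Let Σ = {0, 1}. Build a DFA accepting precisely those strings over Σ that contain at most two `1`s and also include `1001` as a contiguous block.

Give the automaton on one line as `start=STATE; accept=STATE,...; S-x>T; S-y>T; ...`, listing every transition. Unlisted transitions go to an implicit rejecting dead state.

start=A; accept=I; A-0>A; A-1>B; B-0>C; B-1>D; C-0>E; C-1>D; D-0>F; D-1>G; E-0>H; E-1>I; F-0>J; F-1>G; G-0>K; G-1>G; H-0>H; H-1>D; I-0>I; I-1>L; J-0>M; J-1>L; K-0>N; K-1>G; L-0>L; L-1>L; M-0>M; M-1>G; N-0>O; N-1>L; O-0>O; O-1>G

Handle the two conditions separately and then intersect. One (4 states) tracks the count of `1`s, saturating at 3; the other (5 states) tracks whether and how much of `1001` has been seen. Each combined state is a pair, one component from each; accept when both components accept.
15 states suffice.
       0  1 
>  A   A  B 
   B   C  D 
   C   E  D 
   D   F  G 
   E   H  I 
   F   J  G 
   G   K  G 
   H   H  D 
 * I   I  L 
   J   M  L 
   K   N  G 
   L   L  L 
   M   M  G 
   N   O  L 
   O   O  G 
(> = start, * = accepting)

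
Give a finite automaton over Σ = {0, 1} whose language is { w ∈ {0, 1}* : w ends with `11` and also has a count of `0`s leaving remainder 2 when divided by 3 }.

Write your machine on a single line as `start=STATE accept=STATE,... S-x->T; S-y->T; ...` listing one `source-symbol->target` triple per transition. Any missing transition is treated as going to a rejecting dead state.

Handle the two conditions separately and then intersect. The first has 3 states tracking how much of the suffix `11` has currently been matched; the second has 3 states tracking the count of `0`s modulo 3. A product state is a pair (one from each), accepting exactly when both do. After merging equivalent states the machine shrinks.
        0   1  
>  s0   s1  s0 
   s1   s2  s1 
   s2   s0  s3 
   s3   s0  s4 
 * s4   s0  s4 
(> = start, * = accepting)

start=s0; accept=s4; s0-0->s1; s0-1->s0; s1-0->s2; s1-1->s1; s2-0->s0; s2-1->s3; s3-0->s0; s3-1->s4; s4-0->s0; s4-1->s4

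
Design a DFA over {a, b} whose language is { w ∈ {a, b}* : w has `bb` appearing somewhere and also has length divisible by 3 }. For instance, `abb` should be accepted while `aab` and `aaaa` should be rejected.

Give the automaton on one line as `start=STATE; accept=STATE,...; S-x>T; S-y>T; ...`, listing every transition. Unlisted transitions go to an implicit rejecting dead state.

Run two small machines in parallel and take their product. One (3 states) tracks whether and how much of `bb` has been seen; the other (3 states) tracks the input length modulo 3. Each combined state is a pair, one component from each; accept when both components accept.
With 9 states:
        a   b  
>  s0   s1  s2 
   s1   s3  s4 
   s2   s3  s5 
   s3   s0  s6 
   s4   s0  s7 
   s5   s7  s7 
   s6   s1  s8 
 * s7   s8  s8 
   s8   s5  s5 
(> = start, * = accepting)

start=s0; accept=s7; s0-a>s1; s0-b>s2; s1-a>s3; s1-b>s4; s2-a>s3; s2-b>s5; s3-a>s0; s3-b>s6; s4-a>s0; s4-b>s7; s5-a>s7; s5-b>s7; s6-a>s1; s6-b>s8; s7-a>s8; s7-b>s8; s8-a>s5; s8-b>s5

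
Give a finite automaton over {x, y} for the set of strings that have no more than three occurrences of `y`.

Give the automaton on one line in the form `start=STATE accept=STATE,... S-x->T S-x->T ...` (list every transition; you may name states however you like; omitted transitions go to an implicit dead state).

Only the number of `y`s matters, and only up to 4. Make a chain A → B → C → D → E advanced by each `y` (with E absorbing); every other symbol self-loops. The accepting set is {A, B, C, D}.
With 5 states:
       x  y 
>* A   A  B 
 * B   B  C 
 * C   C  D 
 * D   D  E 
   E   E  E 
(> = start, * = accepting)

start=A accept=A,B,C,D A-x->A A-y->B B-x->B B-y->C C-x->C C-y->D D-x->D D-y->E E-x->E E-y->E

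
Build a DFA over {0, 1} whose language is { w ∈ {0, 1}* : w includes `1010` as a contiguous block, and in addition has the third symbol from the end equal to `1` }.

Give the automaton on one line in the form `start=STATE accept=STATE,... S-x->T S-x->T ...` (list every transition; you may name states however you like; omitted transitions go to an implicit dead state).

start=s0 accept=s16,s17,s21,s22 s0-0->s1 s0-1->s2 s1-0->s3 s1-1->s4 s2-0->s5 s2-1->s6 s3-0->s7 s3-1->s8 s4-0->s9 s4-1->s10 s5-0->s11 s5-1->s12 s6-0->s13 s6-1->s14 s7-0->s7 s7-1->s8 s8-0->s9 s8-1->s10 s9-0->s11 s9-1->s12 s10-0->s13 s10-1->s14 s11-0->s7 s11-1->s8 s12-0->s15 s12-1->s10 s13-0->s11 s13-1->s12 s14-0->s13 s14-1->s14 s15-0->s16 s15-1->s17 s16-0->s18 s16-1->s19 s17-0->s15 s17-1->s20 s18-0->s18 s18-1->s19 s19-0->s15 s19-1->s20 s20-0->s21 s20-1->s22 s21-0->s16 s21-1->s17 s22-0->s21 s22-1->s22

Run two small machines in parallel and take their product. The first has 5 states tracking whether and how much of `1010` has been seen; the second has 15 states tracking the last 3 symbols read. A product state is a pair (one from each), accepting exactly when both do.
23 states suffice.
          0    1  
>  s0     s1   s2 
   s1     s3   s4 
   s2     s5   s6 
   s3     s7   s8 
   s4     s9  s10 
   s5    s11  s12 
   s6    s13  s14 
   s7     s7   s8 
   s8     s9  s10 
   s9    s11  s12 
   s10   s13  s14 
   s11    s7   s8 
   s12   s15  s10 
   s13   s11  s12 
   s14   s13  s14 
   s15   s16  s17 
 * s16   s18  s19 
 * s17   s15  s20 
   s18   s18  s19 
   s19   s15  s20 
   s20   s21  s22 
 * s21   s16  s17 
 * s22   s21  s22 
(> = start, * = accepting)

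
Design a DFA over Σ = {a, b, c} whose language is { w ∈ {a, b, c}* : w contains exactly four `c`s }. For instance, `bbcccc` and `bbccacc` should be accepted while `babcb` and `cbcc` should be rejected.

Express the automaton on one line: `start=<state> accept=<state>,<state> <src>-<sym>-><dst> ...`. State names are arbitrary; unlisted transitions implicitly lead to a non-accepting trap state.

start=s0 accept=s4 s0-a->s0 s0-b->s0 s0-c->s1 s1-a->s1 s1-b->s1 s1-c->s2 s2-a->s2 s2-b->s2 s2-c->s3 s3-a->s3 s3-b->s3 s3-c->s4 s4-a->s4 s4-b->s4 s4-c->s5 s5-a->s5 s5-b->s5 s5-c->s5

Count `c`s, saturating at 5: states s0 through s4 mean 0 through 4 `c`s seen; s5 means more than 4. Each `c` increments (capped at s5); other symbols loop. Accept from {s4}.
A 6-state machine:
        a   b   c  
>  s0   s0  s0  s1 
   s1   s1  s1  s2 
   s2   s2  s2  s3 
   s3   s3  s3  s4 
 * s4   s4  s4  s5 
   s5   s5  s5  s5 
(> = start, * = accepting)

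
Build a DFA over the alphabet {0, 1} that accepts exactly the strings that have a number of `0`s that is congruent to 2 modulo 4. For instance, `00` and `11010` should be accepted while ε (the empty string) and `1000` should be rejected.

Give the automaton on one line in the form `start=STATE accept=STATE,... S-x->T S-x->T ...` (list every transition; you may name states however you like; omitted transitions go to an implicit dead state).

start=A accept=C A-0->B A-1->A B-0->C B-1->B C-0->D C-1->C D-0->A D-1->D

The only thing that matters is how many `0`s have appeared, reduced mod 4. Use one state per residue: A for 0, …, D for 3. Reading `0` moves to the next residue; anything else stays put. C is accepting.
A 4-state machine:
       0  1 
>  A   B  A 
   B   C  B 
 * C   D  C 
   D   A  D 
(> = start, * = accepting)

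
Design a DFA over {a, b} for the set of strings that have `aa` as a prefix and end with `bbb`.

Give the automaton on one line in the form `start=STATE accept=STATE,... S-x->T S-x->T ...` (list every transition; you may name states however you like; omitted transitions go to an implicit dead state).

start=S0 accept=S6 S0-a->S1 S0-b->S2 S1-a->S3 S1-b->S2 S2-a->S2 S2-b->S2 S3-a->S3 S3-b->S4 S4-a->S3 S4-b->S5 S5-a->S3 S5-b->S6 S6-a->S3 S6-b->S6

Run two small machines in parallel and take their product. One (4 states) tracks whether the input so far still matches the prefix `aa`; the other (4 states) tracks how much of the suffix `bbb` has currently been matched. Each combined state is a pair, one component from each; accept when both components accept. After merging equivalent states the machine shrinks.
        a   b  
>  S0   S1  S2 
   S1   S3  S2 
   S2   S2  S2 
   S3   S3  S4 
   S4   S3  S5 
   S5   S3  S6 
 * S6   S3  S6 
(> = start, * = accepting)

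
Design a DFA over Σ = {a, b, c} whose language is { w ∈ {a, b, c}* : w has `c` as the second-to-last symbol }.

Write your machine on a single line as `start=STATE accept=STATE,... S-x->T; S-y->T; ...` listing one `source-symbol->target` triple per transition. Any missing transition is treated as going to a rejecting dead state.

Because acceptance depends on a position counted from the end, the machine has to buffer the most recent 2 symbols. Make each state the string of the last up-to-2 symbols read; on input `x` shift the window left and append `x`. Accept when the buffered window has length 2 and begins with `c`.
With 13 states:
          a    b    c  
>  S0     S1   S2   S3 
   S1     S4   S5   S6 
   S2     S7   S8   S9 
   S3    S10  S11  S12 
   S4     S4   S5   S6 
   S5     S7   S8   S9 
   S6    S10  S11  S12 
   S7     S4   S5   S6 
   S8     S7   S8   S9 
   S9    S10  S11  S12 
 * S10    S4   S5   S6 
 * S11    S7   S8   S9 
 * S12   S10  S11  S12 
(> = start, * = accepting)

start=S0; accept=S10,S11,S12; S0-a->S1; S0-b->S2; S0-c->S3; S1-a->S4; S1-b->S5; S1-c->S6; S2-a->S7; S2-b->S8; S2-c->S9; S3-a->S10; S3-b->S11; S3-c->S12; S4-a->S4; S4-b->S5; S4-c->S6; S5-a->S7; S5-b->S8; S5-c->S9; S6-a->S10; S6-b->S11; S6-c->S12; S7-a->S4; S7-b->S5; S7-c->S6; S8-a->S7; S8-b->S8; S8-c->S9; S9-a->S10; S9-b->S11; S9-c->S12; S10-a->S4; S10-b->S5; S10-c->S6; S11-a->S7; S11-b->S8; S11-c->S9; S12-a->S10; S12-b->S11; S12-c->S12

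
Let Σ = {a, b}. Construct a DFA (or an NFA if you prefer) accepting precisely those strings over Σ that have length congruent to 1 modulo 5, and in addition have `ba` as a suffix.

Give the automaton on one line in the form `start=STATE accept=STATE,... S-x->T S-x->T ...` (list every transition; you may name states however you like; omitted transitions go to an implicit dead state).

start=S0 accept=S14 S0-a->S1 S0-b->S2 S1-a->S3 S1-b->S4 S2-a->S5 S2-b->S4 S3-a->S6 S3-b->S7 S4-a->S8 S4-b->S7 S5-a->S6 S5-b->S7 S6-a->S9 S6-b->S10 S7-a->S11 S7-b->S10 S8-a->S9 S8-b->S10 S9-a->S0 S9-b->S12 S10-a->S13 S10-b->S12 S11-a->S0 S11-b->S12 S12-a->S14 S12-b->S2 S13-a->S1 S13-b->S2 S14-a->S3 S14-b->S4

Handle the two conditions separately and then intersect. One (5 states) tracks the input length modulo 5; the other (3 states) tracks how much of the suffix `ba` has currently been matched. Each combined state is a pair, one component from each; accept when both components accept.
          a    b  
>  S0     S1   S2 
   S1     S3   S4 
   S2     S5   S4 
   S3     S6   S7 
   S4     S8   S7 
   S5     S6   S7 
   S6     S9  S10 
   S7    S11  S10 
   S8     S9  S10 
   S9     S0  S12 
   S10   S13  S12 
   S11    S0  S12 
   S12   S14   S2 
   S13    S1   S2 
 * S14    S3   S4 
(> = start, * = accepting)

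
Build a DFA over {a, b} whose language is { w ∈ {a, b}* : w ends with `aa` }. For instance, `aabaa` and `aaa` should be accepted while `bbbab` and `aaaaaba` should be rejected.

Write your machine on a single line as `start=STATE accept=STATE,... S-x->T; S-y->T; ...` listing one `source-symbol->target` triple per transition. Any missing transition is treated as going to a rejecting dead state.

start=q0; accept=q2; q0-a->q1; q0-b->q0; q1-a->q2; q1-b->q0; q2-a->q2; q2-b->q0

Remember how much of `aa` the current input suffix matches. State q0 means no match yet; q1 means the last symbol is `a`; q2 means the last 2 symbols are `aa`. Only q2 accepts. On a mismatch, fall back to the longest proper suffix that is still a prefix of `aa`.
        a   b  
>  q0   q1  q0 
   q1   q2  q0 
 * q2   q2  q0 
(> = start, * = accepting)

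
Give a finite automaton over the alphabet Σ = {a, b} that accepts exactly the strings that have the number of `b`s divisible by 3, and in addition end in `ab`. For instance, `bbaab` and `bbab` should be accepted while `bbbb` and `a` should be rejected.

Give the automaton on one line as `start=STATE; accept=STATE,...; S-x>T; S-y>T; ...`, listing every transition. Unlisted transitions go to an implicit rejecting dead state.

Run two small machines in parallel and take their product. The first has 3 states tracking the count of `b`s modulo 3; the second has 3 states tracking how much of the suffix `ab` has currently been matched. A product state is a pair (one from each), accepting exactly when both do.
        a   b  
>  q0   q1  q2 
   q1   q1  q3 
   q2   q4  q5 
   q3   q4  q5 
   q4   q4  q6 
   q5   q7  q0 
   q6   q7  q0 
   q7   q7  q8 
 * q8   q1  q2 
(> = start, * = accepting)

start=q0; accept=q8; q0-a>q1; q0-b>q2; q1-a>q1; q1-b>q3; q2-a>q4; q2-b>q5; q3-a>q4; q3-b>q5; q4-a>q4; q4-b>q6; q5-a>q7; q5-b>q0; q6-a>q7; q6-b>q0; q7-a>q7; q7-b>q8; q8-a>q1; q8-b>q2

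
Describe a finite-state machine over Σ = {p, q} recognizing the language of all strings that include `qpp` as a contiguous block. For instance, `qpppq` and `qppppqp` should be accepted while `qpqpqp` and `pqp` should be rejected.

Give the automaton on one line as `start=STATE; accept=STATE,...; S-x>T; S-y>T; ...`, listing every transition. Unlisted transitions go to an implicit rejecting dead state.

States A..C record the length of the longest prefix of `qpp` that matches the current input suffix. Reaching D means `qpp` has been seen, and we stay there forever. Accept from D.
4 states suffice.
       p  q 
>  A   A  B 
   B   C  B 
   C   D  B 
 * D   D  D 
(> = start, * = accepting)

start=A; accept=D; A-p>A; A-q>B; B-p>C; B-q>B; C-p>D; C-q>B; D-p>D; D-q>D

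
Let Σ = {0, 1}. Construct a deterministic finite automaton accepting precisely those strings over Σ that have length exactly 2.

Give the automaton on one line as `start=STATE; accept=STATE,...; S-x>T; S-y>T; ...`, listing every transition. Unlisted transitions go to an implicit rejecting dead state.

We only need to distinguish lengths 0, 1, …, 2, and '>2'. Chain q0 → q1 → q2 → q3 on every symbol, with q3 looping. Accepting states: {q2}.
With 4 states:
        0   1  
>  q0   q1  q1 
   q1   q2  q2 
 * q2   q3  q3 
   q3   q3  q3 
(> = start, * = accepting)

start=q0; accept=q2; q0-0>q1; q0-1>q1; q1-0>q2; q1-1>q2; q2-0>q3; q2-1>q3; q3-0>q3; q3-1>q3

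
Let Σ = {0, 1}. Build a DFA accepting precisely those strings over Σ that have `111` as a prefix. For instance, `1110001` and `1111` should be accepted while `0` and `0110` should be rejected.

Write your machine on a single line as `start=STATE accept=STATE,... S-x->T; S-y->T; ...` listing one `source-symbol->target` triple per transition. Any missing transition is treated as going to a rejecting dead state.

Walk along `111` while the input agrees: from q0 take `1` to q1, and so on. Any deviation drops to the rejecting sink q4. Once q3 is reached the prefix is confirmed and every continuation is accepted.
With 5 states:
        0   1  
>  q0   q4  q1 
   q1   q4  q2 
   q2   q4  q3 
 * q3   q3  q3 
   q4   q4  q4 
(> = start, * = accepting)

start=q0; accept=q3; q0-0->q4; q0-1->q1; q1-0->q4; q1-1->q2; q2-0->q4; q2-1->q3; q3-0->q3; q3-1->q3; q4-0->q4; q4-1->q4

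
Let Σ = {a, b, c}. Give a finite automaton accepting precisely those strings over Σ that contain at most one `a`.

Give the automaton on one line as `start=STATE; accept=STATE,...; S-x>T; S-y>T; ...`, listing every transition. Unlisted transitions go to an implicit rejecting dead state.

start=S0; accept=S0,S1; S0-a>S1; S0-b>S0; S0-c>S0; S1-a>S2; S1-b>S1; S1-c>S1; S2-a>S2; S2-b>S2; S2-c>S2

Only the number of `a`s matters, and only up to 2. Make a chain S0 → S1 → S2 advanced by each `a` (with S2 absorbing); every other symbol self-loops. The accepting set is {S0, S1}.
3 states suffice.
        a   b   c  
>* S0   S1  S0  S0 
 * S1   S2  S1  S1 
   S2   S2  S2  S2 
(> = start, * = accepting)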